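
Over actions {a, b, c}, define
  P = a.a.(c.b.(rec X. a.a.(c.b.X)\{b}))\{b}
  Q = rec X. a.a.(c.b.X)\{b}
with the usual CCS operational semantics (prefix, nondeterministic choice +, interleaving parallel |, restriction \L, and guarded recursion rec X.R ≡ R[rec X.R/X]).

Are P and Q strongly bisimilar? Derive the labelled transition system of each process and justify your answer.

P's transition system — 4 states:
  u0 = a.a.(c.b.(rec X. a.a.(c.b.X)\{b}))\{b} has moves ··a··> u1
  u1 = a.(c.b.(rec X. a.a.(c.b.X)\{b}))\{b} has moves ··a··> u2
  u2 = (c.b.(rec X. a.a.(c.b.X)\{b}))\{b} has moves ··c··> u3
  u3 = (b.(rec X. a.a.(c.b.X)\{b}))\{b} has moves ·
Q's transition system — 4 states:
  v0 = rec X. a.a.(c.b.X)\{b} has moves ··a··> v1
  v1 = a.(c.b.(rec X. a.a.(c.b.X)\{b}))\{b} has moves ··a··> v2
  v2 = (c.b.(rec X. a.a.(c.b.X)\{b}))\{b} has moves ··c··> v3
  v3 = (b.(rec X. a.a.(c.b.X)\{b}))\{b} has moves ·
Coarsest stable partition (strong bisimilarity classes):
  B0 = {u0, v0}
  B1 = {u1, v1}
  B2 = {u2, v2}
  B3 = {u3, v3}
u0 ∈ B0, v0 ∈ B0 → same block

YES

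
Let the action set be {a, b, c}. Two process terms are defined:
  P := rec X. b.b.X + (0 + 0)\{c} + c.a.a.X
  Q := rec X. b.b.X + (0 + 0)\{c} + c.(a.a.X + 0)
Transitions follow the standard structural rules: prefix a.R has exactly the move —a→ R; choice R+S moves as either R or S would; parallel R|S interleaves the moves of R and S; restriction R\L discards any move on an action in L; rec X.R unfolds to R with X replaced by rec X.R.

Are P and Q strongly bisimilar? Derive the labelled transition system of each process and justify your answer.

P's transition system — 4 states:
  m0 = rec X. b.b.X + (0 + 0)\{c} + c.a.a.X → —b→ m1, —c→ m2
  m1 = b.(rec X. b.b.X + (0 + 0)\{c} + c.a.a.X) → —b→ m0
  m2 = a.a.(rec X. b.b.X + (0 + 0)\{c} + c.a.a.X) → —a→ m3
  m3 = a.(rec X. b.b.X + (0 + 0)\{c} + c.a.a.X) → —a→ m0
Q's transition system — 4 states:
  n0 = rec X. b.b.X + (0 + 0)\{c} + c.(a.a.X + 0) → —b→ n1, —c→ n2
  n1 = b.(rec X. b.b.X + (0 + 0)\{c} + c.(a.a.X + 0)) → —b→ n0
  n2 = a.a.(rec X. b.b.X + (0 + 0)\{c} + c.(a.a.X + 0)) + 0 → —a→ n3
  n3 = a.(rec X. b.b.X + (0 + 0)\{c} + c.(a.a.X + 0)) → —a→ n0
Coarsest stable partition (strong bisimilarity classes):
  B0 = {m0, n0}
  B1 = {m2, n2}
  B2 = {m3, n3}
  B3 = {m1, n1}
m0 ∈ B0, n0 ∈ B0 → same block

P ~ Q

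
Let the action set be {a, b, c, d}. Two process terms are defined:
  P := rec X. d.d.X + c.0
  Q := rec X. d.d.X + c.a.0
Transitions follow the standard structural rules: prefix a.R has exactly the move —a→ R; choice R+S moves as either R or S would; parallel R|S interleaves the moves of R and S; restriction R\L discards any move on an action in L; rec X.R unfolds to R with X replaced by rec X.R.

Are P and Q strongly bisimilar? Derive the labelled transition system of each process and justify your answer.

Reachable graph of P (3 states):
  p0 = rec X. d.d.X + c.0 ⊢ -c-> p1, -d-> p2
  p1 = 0 ⊢ ·
  p2 = d.(rec X. d.d.X + c.0) ⊢ -d-> p0
Reachable graph of Q (4 states):
  q0 = rec X. d.d.X + c.a.0 ⊢ -c-> q1, -d-> q2
  q1 = a.0 ⊢ -a-> q3
  q2 = d.(rec X. d.d.X + c.a.0) ⊢ -d-> q0
  q3 = 0 ⊢ ·
Partition-refinement fixed point:
  B0 = {p0}
  B1 = {p1, q3}
  B2 = {p2}
  B3 = {q0}
  B4 = {q1}
  B5 = {q2}
p0 ∈ B0, q0 ∈ B3 → different blocks

not bisimilar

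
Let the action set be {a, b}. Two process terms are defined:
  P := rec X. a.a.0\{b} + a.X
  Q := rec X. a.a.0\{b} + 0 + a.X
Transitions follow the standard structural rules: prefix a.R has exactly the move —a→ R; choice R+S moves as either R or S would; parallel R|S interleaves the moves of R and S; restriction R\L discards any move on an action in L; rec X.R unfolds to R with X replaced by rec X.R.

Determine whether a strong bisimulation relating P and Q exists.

LTS(P): 3 reachable states
  u0 = rec X. a.a.0\{b} + a.X → --a--▸ u0, --a--▸ u1
  u1 = a.0\{b} → --a--▸ u2
  u2 = 0\{b} → (no moves)
LTS(Q): 3 reachable states
  v0 = rec X. a.a.0\{b} + 0 + a.X → --a--▸ v0, --a--▸ v1
  v1 = a.0\{b} → --a--▸ v2
  v2 = 0\{b} → (no moves)
Partition-refinement fixed point:
  B0 = {u0, v0}
  B1 = {u1, v1}
  B2 = {u2, v2}
u0 ∈ B0, v0 ∈ B0 → same block

bisimilar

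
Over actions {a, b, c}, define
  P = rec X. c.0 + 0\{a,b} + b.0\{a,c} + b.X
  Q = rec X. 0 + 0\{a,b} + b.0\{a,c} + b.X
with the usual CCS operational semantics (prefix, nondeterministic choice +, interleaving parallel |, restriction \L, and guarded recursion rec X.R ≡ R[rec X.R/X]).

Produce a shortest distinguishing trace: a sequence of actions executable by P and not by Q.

LTS(P): 3 reachable states
  m0 = rec X. c.0 + 0\{a,b} + b.0\{a,c} + b.X → =b=> m0, =b=> m1, =c=> m2
  m1 = 0\{a,c} → stopped
  m2 = 0 → stopped
LTS(Q): 2 reachable states
  n0 = rec X. 0 + 0\{a,b} + b.0\{a,c} + b.X → =b=> n0, =b=> n1
  n1 = 0\{a,c} → stopped
Run σ = ⟨c⟩ on P: start {m0}
  step 1 (c): {m2}
  P completes σ.
Run σ = ⟨c⟩ on Q: start {n0}
  step 1 (c): ∅  — Q cannot continue

c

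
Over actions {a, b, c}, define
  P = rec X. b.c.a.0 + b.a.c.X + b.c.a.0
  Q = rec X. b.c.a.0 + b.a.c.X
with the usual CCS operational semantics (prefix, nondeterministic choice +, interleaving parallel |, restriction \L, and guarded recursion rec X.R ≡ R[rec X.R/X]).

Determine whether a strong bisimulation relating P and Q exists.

P ~ Q

P's transition system — 6 states:
  u0 = rec X. b.c.a.0 + b.a.c.X + b.c.a.0 :: =b=> u1, =b=> u2
  u1 = a.c.(rec X. b.c.a.0 + b.a.c.X + b.c.a.0) :: =a=> u3
  u2 = c.a.0 :: =c=> u4
  u3 = c.(rec X. b.c.a.0 + b.a.c.X + b.c.a.0) :: =c=> u0
  u4 = a.0 :: =a=> u5
  u5 = 0 :: stopped
Q's transition system — 6 states:
  v0 = rec X. b.c.a.0 + b.a.c.X :: =b=> v1, =b=> v2
  v1 = a.c.(rec X. b.c.a.0 + b.a.c.X) :: =a=> v3
  v2 = c.a.0 :: =c=> v4
  v3 = c.(rec X. b.c.a.0 + b.a.c.X) :: =c=> v0
  v4 = a.0 :: =a=> v5
  v5 = 0 :: stopped
Bisimilarity quotient blocks:
  B0 = {u0, v0}
  B1 = {u2, v2}
  B2 = {u4, v4}
  B3 = {u5, v5}
  B4 = {u1, v1}
  B5 = {u3, v3}
u0 ∈ B0, v0 ∈ B0 → same block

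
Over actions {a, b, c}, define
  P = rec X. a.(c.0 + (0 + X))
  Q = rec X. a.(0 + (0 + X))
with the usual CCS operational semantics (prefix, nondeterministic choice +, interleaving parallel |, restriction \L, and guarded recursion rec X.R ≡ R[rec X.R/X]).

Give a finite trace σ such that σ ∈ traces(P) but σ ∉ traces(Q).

Reachable graph of P (3 states):
  u0 = rec X. a.(c.0 + (0 + X)) has moves =a=> u1
  u1 = c.0 + (0 + (rec X. a.(c.0 + (0 + X)))) has moves =a=> u1, =c=> u2
  u2 = 0 has moves deadlocked
Reachable graph of Q (2 states):
  v0 = rec X. a.(0 + (0 + X)) has moves =a=> v1
  v1 = 0 + (0 + (rec X. a.(0 + (0 + X)))) has moves =a=> v1
Run σ = ⟨ac⟩ on P: start {u0}
  step 1 (a): {u1}
  step 2 (c): {u2}
  P completes σ.
Run σ = ⟨ac⟩ on Q: start {v0}
  step 1 (a): {v1}
  step 2 (c): ∅ (Q stuck)

ac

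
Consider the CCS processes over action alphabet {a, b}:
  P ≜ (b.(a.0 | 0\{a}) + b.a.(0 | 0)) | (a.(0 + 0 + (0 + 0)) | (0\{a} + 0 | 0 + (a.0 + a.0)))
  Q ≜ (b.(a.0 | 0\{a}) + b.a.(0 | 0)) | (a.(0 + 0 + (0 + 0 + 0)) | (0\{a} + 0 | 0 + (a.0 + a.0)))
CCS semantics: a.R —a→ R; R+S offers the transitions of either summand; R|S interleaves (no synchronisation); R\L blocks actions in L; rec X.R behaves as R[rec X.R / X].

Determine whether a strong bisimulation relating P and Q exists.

Reachable graph of P (20 states):
  m0 = (b.(a.0 | 0\{a}) + b.a.(0 | 0)) | (a.(0 + 0 + (0 + 0)) | (0\{a} + 0 | 0 + (a.0 + a.0))) has moves =a=> m1, =a=> m2, =b=> m3, =b=> m4
  m1 = (b.(a.0 | 0\{a}) + b.a.(0 | 0)) | ((0 + 0 + (0 + 0)) | (0\{a} + 0 | 0 + (a.0 + a.0))) has moves =a=> m5, =b=> m6, =b=> m7
  m2 = (b.(a.0 | 0\{a}) + b.a.(0 | 0)) | (a.(0 + 0 + (0 + 0)) | 0) has moves =a=> m5, =b=> m8, =b=> m9
  m3 = a.(0 | 0) | (a.(0 + 0 + (0 + 0)) | (0\{a} + 0 | 0 + (a.0 + a.0))) has moves =a=> m10, =a=> m6, =a=> m8
  m4 = a.0 | 0\{a} | (a.(0 + 0 + (0 + 0)) | (0\{a} + 0 | 0 + (a.0 + a.0))) has moves =a=> m11, =a=> m7, =a=> m9
  m5 = (b.(a.0 | 0\{a}) + b.a.(0 | 0)) | ((0 + 0 + (0 + 0)) | 0) has moves =b=> m12, =b=> m13
  m6 = a.(0 | 0) | ((0 + 0 + (0 + 0)) | (0\{a} + 0 | 0 + (a.0 + a.0))) has moves =a=> m12, =a=> m14
  m7 = a.0 | 0\{a} | ((0 + 0 + (0 + 0)) | (0\{a} + 0 | 0 + (a.0 + a.0))) has moves =a=> m13, =a=> m15
  m8 = a.(0 | 0) | (a.(0 + 0 + (0 + 0)) | 0) has moves =a=> m12, =a=> m16
  m9 = a.0 | 0\{a} | (a.(0 + 0 + (0 + 0)) | 0) has moves =a=> m13, =a=> m17
  m10 = 0 | 0 | (a.(0 + 0 + (0 + 0)) | (0\{a} + 0 | 0 + (a.0 + a.0))) has moves =a=> m14, =a=> m16
  m11 = 0 | 0\{a} | (a.(0 + 0 + (0 + 0)) | (0\{a} + 0 | 0 + (a.0 + a.0))) has moves =a=> m15, =a=> m17
  m12 = a.(0 | 0) | ((0 + 0 + (0 + 0)) | 0) has moves =a=> m18
  m13 = a.0 | 0\{a} | ((0 + 0 + (0 + 0)) | 0) has moves =a=> m19
  m14 = 0 | 0 | ((0 + 0 + (0 + 0)) | (0\{a} + 0 | 0 + (a.0 + a.0))) has moves =a=> m18
  m15 = 0 | 0\{a} | ((0 + 0 + (0 + 0)) | (0\{a} + 0 | 0 + (a.0 + a.0))) has moves =a=> m19
  m16 = 0 | 0 | (a.(0 + 0 + (0 + 0)) | 0) has moves =a=> m18
  m17 = 0 | 0\{a} | (a.(0 + 0 + (0 + 0)) | 0) has moves =a=> m19
  m18 = 0 | 0 | ((0 + 0 + (0 + 0)) | 0) has moves stopped
  m19 = 0 | 0\{a} | ((0 + 0 + (0 + 0)) | 0) has moves stopped
Reachable graph of Q (20 states):
  n0 = (b.(a.0 | 0\{a}) + b.a.(0 | 0)) | (a.(0 + 0 + (0 + 0 + 0)) | (0\{a} + 0 | 0 + (a.0 + a.0))) has moves =a=> n1, =a=> n2, =b=> n3, =b=> n4
  n1 = (b.(a.0 | 0\{a}) + b.a.(0 | 0)) | ((0 + 0 + (0 + 0 + 0)) | (0\{a} + 0 | 0 + (a.0 + a.0))) has moves =a=> n5, =b=> n6, =b=> n7
  n2 = (b.(a.0 | 0\{a}) + b.a.(0 | 0)) | (a.(0 + 0 + (0 + 0 + 0)) | 0) has moves =a=> n5, =b=> n8, =b=> n9
  n3 = a.(0 | 0) | (a.(0 + 0 + (0 + 0 + 0)) | (0\{a} + 0 | 0 + (a.0 + a.0))) has moves =a=> n10, =a=> n6, =a=> n8
  n4 = a.0 | 0\{a} | (a.(0 + 0 + (0 + 0 + 0)) | (0\{a} + 0 | 0 + (a.0 + a.0))) has moves =a=> n11, =a=> n7, =a=> n9
  n5 = (b.(a.0 | 0\{a}) + b.a.(0 | 0)) | ((0 + 0 + (0 + 0 + 0)) | 0) has moves =b=> n12, =b=> n13
  n6 = a.(0 | 0) | ((0 + 0 + (0 + 0 + 0)) | (0\{a} + 0 | 0 + (a.0 + a.0))) has moves =a=> n12, =a=> n14
  n7 = a.0 | 0\{a} | ((0 + 0 + (0 + 0 + 0)) | (0\{a} + 0 | 0 + (a.0 + a.0))) has moves =a=> n13, =a=> n15
  n8 = a.(0 | 0) | (a.(0 + 0 + (0 + 0 + 0)) | 0) has moves =a=> n12, =a=> n16
  n9 = a.0 | 0\{a} | (a.(0 + 0 + (0 + 0 + 0)) | 0) has moves =a=> n13, =a=> n17
  n10 = 0 | 0 | (a.(0 + 0 + (0 + 0 + 0)) | (0\{a} + 0 | 0 + (a.0 + a.0))) has moves =a=> n14, =a=> n16
  n11 = 0 | 0\{a} | (a.(0 + 0 + (0 + 0 + 0)) | (0\{a} + 0 | 0 + (a.0 + a.0))) has moves =a=> n15, =a=> n17
  n12 = a.(0 | 0) | ((0 + 0 + (0 + 0 + 0)) | 0) has moves =a=> n18
  n13 = a.0 | 0\{a} | ((0 + 0 + (0 + 0 + 0)) | 0) has moves =a=> n19
  n14 = 0 | 0 | ((0 + 0 + (0 + 0 + 0)) | (0\{a} + 0 | 0 + (a.0 + a.0))) has moves =a=> n18
  n15 = 0 | 0\{a} | ((0 + 0 + (0 + 0 + 0)) | (0\{a} + 0 | 0 + (a.0 + a.0))) has moves =a=> n19
  n16 = 0 | 0 | (a.(0 + 0 + (0 + 0 + 0)) | 0) has moves =a=> n18
  n17 = 0 | 0\{a} | (a.(0 + 0 + (0 + 0 + 0)) | 0) has moves =a=> n19
  n18 = 0 | 0 | ((0 + 0 + (0 + 0 + 0)) | 0) has moves stopped
  n19 = 0 | 0\{a} | ((0 + 0 + (0 + 0 + 0)) | 0) has moves stopped
Bisimilarity quotient blocks:
  B0 = {m0, n0}
  B1 = {m3, m4, n3, n4}
  B2 = {m10, m11, m6, m7, m8, m9, n10, n11, n6, n7, n8, n9}
  B3 = {m12, m13, m14, m15, m16, m17, n12, n13, n14, n15, n16, n17}
  B4 = {m18, m19, n18, n19}
  B5 = {m1, m2, n1, n2}
  B6 = {m5, n5}
m0 ∈ B0, n0 ∈ B0 → same block

P ~ Q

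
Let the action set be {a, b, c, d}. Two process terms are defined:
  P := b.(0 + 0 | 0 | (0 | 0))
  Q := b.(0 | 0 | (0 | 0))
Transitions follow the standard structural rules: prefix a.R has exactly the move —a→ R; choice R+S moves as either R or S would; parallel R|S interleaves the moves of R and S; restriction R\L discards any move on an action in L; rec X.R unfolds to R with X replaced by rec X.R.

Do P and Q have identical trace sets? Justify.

trace-equivalent

LTS(P): 2 reachable states
  m0 = b.(0 + 0 | 0 | (0 | 0)) has moves =b=> m1
  m1 = 0 + 0 | 0 | (0 | 0) has moves (no moves)
LTS(Q): 2 reachable states
  n0 = b.(0 | 0 | (0 | 0)) has moves =b=> n1
  n1 = 0 | 0 | (0 | 0) has moves (no moves)
Coarsest stable partition (strong bisimilarity classes):
  B0 = {m0, n0}
  B1 = {m1, n1}
m0 ∈ B0, n0 ∈ B0 → same block
Bisimilar ⇒ trace-equivalent.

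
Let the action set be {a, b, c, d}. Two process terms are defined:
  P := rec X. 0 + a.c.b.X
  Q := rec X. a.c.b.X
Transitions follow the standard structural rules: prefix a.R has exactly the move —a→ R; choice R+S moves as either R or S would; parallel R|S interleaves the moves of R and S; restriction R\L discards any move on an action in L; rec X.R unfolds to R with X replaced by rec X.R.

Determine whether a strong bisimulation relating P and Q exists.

bisimilar

LTS(P): 3 reachable states
  s0 = rec X. 0 + a.c.b.X | —a→ s1
  s1 = c.b.(rec X. 0 + a.c.b.X) | —c→ s2
  s2 = b.(rec X. 0 + a.c.b.X) | —b→ s0
LTS(Q): 3 reachable states
  t0 = rec X. a.c.b.X | —a→ t1
  t1 = c.b.(rec X. a.c.b.X) | —c→ t2
  t2 = b.(rec X. a.c.b.X) | —b→ t0
Partition-refinement fixed point:
  B0 = {s0, t0}
  B1 = {s1, t1}
  B2 = {s2, t2}
s0 ∈ B0, t0 ∈ B0 → same block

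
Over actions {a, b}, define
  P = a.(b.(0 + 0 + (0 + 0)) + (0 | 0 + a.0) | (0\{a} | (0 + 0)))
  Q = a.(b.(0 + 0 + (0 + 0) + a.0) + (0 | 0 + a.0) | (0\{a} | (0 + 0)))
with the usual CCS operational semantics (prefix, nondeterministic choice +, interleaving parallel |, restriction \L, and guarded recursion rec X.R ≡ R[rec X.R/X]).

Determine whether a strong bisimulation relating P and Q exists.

not bisimilar

P's transition system — 4 states:
  u0 = a.(b.(0 + 0 + (0 + 0)) + (0 | 0 + a.0) | (0\{a} | (0 + 0))) | —a→ u1
  u1 = b.(0 + 0 + (0 + 0)) + (0 | 0 + a.0) | (0\{a} | (0 + 0)) | —a→ u2, —b→ u3
  u2 = 0 | (0\{a} | (0 + 0)) | (no moves)
  u3 = 0 + 0 + (0 + 0) | (no moves)
Q's transition system — 5 states:
  v0 = a.(b.(0 + 0 + (0 + 0) + a.0) + (0 | 0 + a.0) | (0\{a} | (0 + 0))) | —a→ v1
  v1 = b.(0 + 0 + (0 + 0) + a.0) + (0 | 0 + a.0) | (0\{a} | (0 + 0)) | —a→ v2, —b→ v3
  v2 = 0 | (0\{a} | (0 + 0)) | (no moves)
  v3 = 0 + 0 + (0 + 0) + a.0 | —a→ v4
  v4 = 0 | (no moves)
Partition-refinement fixed point:
  B0 = {u0}
  B1 = {u1}
  B2 = {u2, u3, v2, v4}
  B3 = {v0}
  B4 = {v1}
  B5 = {v3}
u0 ∈ B0, v0 ∈ B3 → different blocks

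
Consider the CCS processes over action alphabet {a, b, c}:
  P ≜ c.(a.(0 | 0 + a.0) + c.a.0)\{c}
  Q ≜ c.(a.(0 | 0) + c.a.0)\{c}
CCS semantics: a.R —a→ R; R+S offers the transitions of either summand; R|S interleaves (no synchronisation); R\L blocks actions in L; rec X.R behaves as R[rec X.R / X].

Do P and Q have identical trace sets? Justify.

traces(P) ≠ traces(Q) — witness ⟨caa⟩

Reachable graph of P (4 states):
  m0 = c.(a.(0 | 0 + a.0) + c.a.0)\{c} :: -c-> m1
  m1 = (a.(0 | 0 + a.0) + c.a.0)\{c} :: -a-> m2
  m2 = (0 | 0 + a.0)\{c} :: -a-> m3
  m3 = 0\{c} :: deadlocked
Reachable graph of Q (3 states):
  n0 = c.(a.(0 | 0) + c.a.0)\{c} :: -c-> n1
  n1 = (a.(0 | 0) + c.a.0)\{c} :: -a-> n2
  n2 = (0 | 0)\{c} :: deadlocked
Executing caa from P (initial set {m0}):
  after c @ step 1: {m1}
  after a @ step 2: {m2}
  after a @ step 3: {m3}
  ✓ P
Executing caa from Q (initial set {n0}):
  after c @ step 1: {n1}
  after a @ step 2: {n2}
  after a @ step 3: no successor for Q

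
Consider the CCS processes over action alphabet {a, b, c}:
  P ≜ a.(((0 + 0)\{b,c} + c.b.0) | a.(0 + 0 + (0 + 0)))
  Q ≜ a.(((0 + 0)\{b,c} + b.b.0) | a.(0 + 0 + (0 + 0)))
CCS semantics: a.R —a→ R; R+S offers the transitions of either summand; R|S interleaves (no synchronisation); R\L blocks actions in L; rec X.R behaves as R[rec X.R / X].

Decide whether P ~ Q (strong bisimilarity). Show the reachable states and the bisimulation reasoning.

P ≁ Q

P's transition system — 7 states:
  u0 = a.(((0 + 0)\{b,c} + c.b.0) | a.(0 + 0 + (0 + 0))) | --a--▸ u1
  u1 = ((0 + 0)\{b,c} + c.b.0) | a.(0 + 0 + (0 + 0)) | --a--▸ u2, --c--▸ u3
  u2 = ((0 + 0)\{b,c} + c.b.0) | (0 + 0 + (0 + 0)) | --c--▸ u4
  u3 = b.0 | a.(0 + 0 + (0 + 0)) | --a--▸ u4, --b--▸ u5
  u4 = b.0 | (0 + 0 + (0 + 0)) | --b--▸ u6
  u5 = 0 | a.(0 + 0 + (0 + 0)) | --a--▸ u6
  u6 = 0 | (0 + 0 + (0 + 0)) | deadlocked
Q's transition system — 7 states:
  v0 = a.(((0 + 0)\{b,c} + b.b.0) | a.(0 + 0 + (0 + 0))) | --a--▸ v1
  v1 = ((0 + 0)\{b,c} + b.b.0) | a.(0 + 0 + (0 + 0)) | --a--▸ v2, --b--▸ v3
  v2 = ((0 + 0)\{b,c} + b.b.0) | (0 + 0 + (0 + 0)) | --b--▸ v4
  v3 = b.0 | a.(0 + 0 + (0 + 0)) | --a--▸ v4, --b--▸ v5
  v4 = b.0 | (0 + 0 + (0 + 0)) | --b--▸ v6
  v5 = 0 | a.(0 + 0 + (0 + 0)) | --a--▸ v6
  v6 = 0 | (0 + 0 + (0 + 0)) | deadlocked
Coarsest stable partition (strong bisimilarity classes):
  B0 = {u0}
  B1 = {u1}
  B2 = {u3, v3}
  B3 = {u5, v5}
  B4 = {u6, v6}
  B5 = {u4, v4}
  B6 = {u2}
  B7 = {v0}
  B8 = {v1}
  B9 = {v2}
u0 ∈ B0, v0 ∈ B7 → different blocks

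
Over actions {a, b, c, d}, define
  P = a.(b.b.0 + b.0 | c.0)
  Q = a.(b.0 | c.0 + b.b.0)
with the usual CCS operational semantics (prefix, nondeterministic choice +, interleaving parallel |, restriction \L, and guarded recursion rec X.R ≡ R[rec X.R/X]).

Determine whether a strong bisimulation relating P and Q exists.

Reachable graph of P (7 states):
  p0 = a.(b.b.0 + b.0 | c.0) → -a-> p1
  p1 = b.b.0 + b.0 | c.0 → -b-> p2, -b-> p3, -c-> p4
  p2 = 0 | c.0 → -c-> p5
  p3 = b.0 → -b-> p6
  p4 = b.0 | 0 → -b-> p5
  p5 = 0 | 0 → ·
  p6 = 0 → ·
Reachable graph of Q (7 states):
  q0 = a.(b.0 | c.0 + b.b.0) → -a-> q1
  q1 = b.0 | c.0 + b.b.0 → -b-> q2, -b-> q3, -c-> q4
  q2 = 0 | c.0 → -c-> q5
  q3 = b.0 → -b-> q6
  q4 = b.0 | 0 → -b-> q5
  q5 = 0 | 0 → ·
  q6 = 0 → ·
Coarsest stable partition (strong bisimilarity classes):
  B0 = {p0, q0}
  B1 = {p1, q1}
  B2 = {p2, q2}
  B3 = {p5, p6, q5, q6}
  B4 = {p3, p4, q3, q4}
p0 ∈ B0, q0 ∈ B0 → same block

YES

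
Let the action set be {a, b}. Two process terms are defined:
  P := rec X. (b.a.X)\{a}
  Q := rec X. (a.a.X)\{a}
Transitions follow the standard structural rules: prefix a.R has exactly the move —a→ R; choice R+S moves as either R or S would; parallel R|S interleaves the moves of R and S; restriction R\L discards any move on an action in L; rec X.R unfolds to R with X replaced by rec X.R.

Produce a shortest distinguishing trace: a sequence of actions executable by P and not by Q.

Reachable graph of P (2 states):
  m0 = rec X. (b.a.X)\{a} → =b=> m1
  m1 = (a.(rec X. (b.a.X)\{a}))\{a} → (no moves)
Reachable graph of Q (1 states):
  n0 = rec X. (a.a.X)\{a} → (no moves)
Run σ = ⟨b⟩ on P: start {m0}
  step 1 (b): {m1}
  — P admits the full trace.
Run σ = ⟨b⟩ on Q: start {n0}
  step 1 (b): ∅ (Q stuck)

b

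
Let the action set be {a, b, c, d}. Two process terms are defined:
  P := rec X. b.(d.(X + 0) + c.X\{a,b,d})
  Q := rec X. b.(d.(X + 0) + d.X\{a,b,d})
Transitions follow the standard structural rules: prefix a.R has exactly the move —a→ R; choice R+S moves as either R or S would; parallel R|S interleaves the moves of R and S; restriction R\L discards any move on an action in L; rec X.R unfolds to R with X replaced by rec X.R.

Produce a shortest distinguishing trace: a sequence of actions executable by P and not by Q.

bc

LTS(P): 4 reachable states
  m0 = rec X. b.(d.(X + 0) + c.X\{a,b,d}) ⊢ --b--▸ m1
  m1 = d.((rec X. b.(d.(X + 0) + c.X\{a,b,d})) + 0) + c.(rec X. b.(d.(X + 0) + c.X\{a,b,d}))\{a,b,d} ⊢ --c--▸ m2, --d--▸ m3
  m2 = (rec X. b.(d.(X + 0) + c.X\{a,b,d}))\{a,b,d} ⊢ deadlocked
  m3 = (rec X. b.(d.(X + 0) + c.X\{a,b,d})) + 0 ⊢ --b--▸ m1
LTS(Q): 4 reachable states
  n0 = rec X. b.(d.(X + 0) + d.X\{a,b,d}) ⊢ --b--▸ n1
  n1 = d.((rec X. b.(d.(X + 0) + d.X\{a,b,d})) + 0) + d.(rec X. b.(d.(X + 0) + d.X\{a,b,d}))\{a,b,d} ⊢ --d--▸ n2, --d--▸ n3
  n2 = (rec X. b.(d.(X + 0) + d.X\{a,b,d})) + 0 ⊢ --b--▸ n1
  n3 = (rec X. b.(d.(X + 0) + d.X\{a,b,d}))\{a,b,d} ⊢ deadlocked
Executing bc from P (initial set {m0}):
  after b @ step 1: {m1}
  after c @ step 2: {m2}
  P completes σ.
Executing bc from Q (initial set {n0}):
  after b @ step 1: {n1}
  after c @ step 2: ∅ (Q stuck)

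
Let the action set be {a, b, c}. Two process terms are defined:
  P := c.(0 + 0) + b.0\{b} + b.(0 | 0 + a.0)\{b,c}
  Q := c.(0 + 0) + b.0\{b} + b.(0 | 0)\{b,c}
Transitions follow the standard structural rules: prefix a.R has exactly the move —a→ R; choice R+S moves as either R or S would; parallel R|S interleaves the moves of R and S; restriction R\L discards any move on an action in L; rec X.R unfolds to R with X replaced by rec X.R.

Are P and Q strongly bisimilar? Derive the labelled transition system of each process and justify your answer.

P's transition system — 5 states:
  m0 = c.(0 + 0) + b.0\{b} + b.(0 | 0 + a.0)\{b,c} | —b→ m1, —b→ m2, —c→ m3
  m1 = (0 | 0 + a.0)\{b,c} | —a→ m4
  m2 = 0\{b} | deadlocked
  m3 = 0 + 0 | deadlocked
  m4 = 0\{b,c} | deadlocked
Q's transition system — 4 states:
  n0 = c.(0 + 0) + b.0\{b} + b.(0 | 0)\{b,c} | —b→ n1, —b→ n2, —c→ n3
  n1 = (0 | 0)\{b,c} | deadlocked
  n2 = 0\{b} | deadlocked
  n3 = 0 + 0 | deadlocked
Bisimilarity quotient blocks:
  B0 = {m0}
  B1 = {m2, m3, m4, n1, n2, n3}
  B2 = {m1}
  B3 = {n0}
m0 ∈ B0, n0 ∈ B3 → different blocks

NO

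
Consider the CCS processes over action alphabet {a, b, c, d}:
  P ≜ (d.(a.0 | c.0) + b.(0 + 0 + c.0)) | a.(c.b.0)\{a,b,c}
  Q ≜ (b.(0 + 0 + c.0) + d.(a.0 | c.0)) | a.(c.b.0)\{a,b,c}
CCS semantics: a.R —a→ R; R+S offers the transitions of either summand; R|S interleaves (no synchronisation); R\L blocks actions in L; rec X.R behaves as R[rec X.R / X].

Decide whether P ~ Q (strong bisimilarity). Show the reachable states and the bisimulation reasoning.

P ~ Q

P's transition system — 14 states:
  s0 = (d.(a.0 | c.0) + b.(0 + 0 + c.0)) | a.(c.b.0)\{a,b,c} | —a→ s1, —b→ s2, —d→ s3
  s1 = (d.(a.0 | c.0) + b.(0 + 0 + c.0)) | (c.b.0)\{a,b,c} | —b→ s4, —d→ s5
  s2 = (0 + 0 + c.0) | a.(c.b.0)\{a,b,c} | —a→ s4, —c→ s6
  s3 = a.0 | c.0 | a.(c.b.0)\{a,b,c} | —a→ s5, —a→ s7, —c→ s8
  s4 = (0 + 0 + c.0) | (c.b.0)\{a,b,c} | —c→ s9
  s5 = a.0 | c.0 | (c.b.0)\{a,b,c} | —a→ s10, —c→ s11
  s6 = 0 | a.(c.b.0)\{a,b,c} | —a→ s9
  s7 = 0 | c.0 | a.(c.b.0)\{a,b,c} | —a→ s10, —c→ s12
  s8 = a.0 | 0 | a.(c.b.0)\{a,b,c} | —a→ s11, —a→ s12
  s9 = 0 | (c.b.0)\{a,b,c} | ·
  s10 = 0 | c.0 | (c.b.0)\{a,b,c} | —c→ s13
  s11 = a.0 | 0 | (c.b.0)\{a,b,c} | —a→ s13
  s12 = 0 | 0 | a.(c.b.0)\{a,b,c} | —a→ s13
  s13 = 0 | 0 | (c.b.0)\{a,b,c} | ·
Q's transition system — 14 states:
  t0 = (b.(0 + 0 + c.0) + d.(a.0 | c.0)) | a.(c.b.0)\{a,b,c} | —a→ t1, —b→ t2, —d→ t3
  t1 = (b.(0 + 0 + c.0) + d.(a.0 | c.0)) | (c.b.0)\{a,b,c} | —b→ t4, —d→ t5
  t2 = (0 + 0 + c.0) | a.(c.b.0)\{a,b,c} | —a→ t4, —c→ t6
  t3 = a.0 | c.0 | a.(c.b.0)\{a,b,c} | —a→ t5, —a→ t7, —c→ t8
  t4 = (0 + 0 + c.0) | (c.b.0)\{a,b,c} | —c→ t9
  t5 = a.0 | c.0 | (c.b.0)\{a,b,c} | —a→ t10, —c→ t11
  t6 = 0 | a.(c.b.0)\{a,b,c} | —a→ t9
  t7 = 0 | c.0 | a.(c.b.0)\{a,b,c} | —a→ t10, —c→ t12
  t8 = a.0 | 0 | a.(c.b.0)\{a,b,c} | —a→ t11, —a→ t12
  t9 = 0 | (c.b.0)\{a,b,c} | ·
  t10 = 0 | c.0 | (c.b.0)\{a,b,c} | —c→ t13
  t11 = a.0 | 0 | (c.b.0)\{a,b,c} | —a→ t13
  t12 = 0 | 0 | a.(c.b.0)\{a,b,c} | —a→ t13
  t13 = 0 | 0 | (c.b.0)\{a,b,c} | ·
Bisimilarity quotient blocks:
  B0 = {s0, t0}
  B1 = {s3, t3}
  B2 = {s2, s5, s7, t2, t5, t7}
  B3 = {s10, s4, t10, t4}
  B4 = {s13, s9, t13, t9}
  B5 = {s11, s12, s6, t11, t12, t6}
  B6 = {s8, t8}
  B7 = {s1, t1}
s0 ∈ B0, t0 ∈ B0 → same block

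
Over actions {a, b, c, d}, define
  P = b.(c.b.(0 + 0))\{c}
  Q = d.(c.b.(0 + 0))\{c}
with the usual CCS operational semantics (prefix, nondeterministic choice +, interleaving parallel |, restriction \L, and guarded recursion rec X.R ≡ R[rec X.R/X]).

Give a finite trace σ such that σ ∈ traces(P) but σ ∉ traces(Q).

P's transition system — 2 states:
  m0 = b.(c.b.(0 + 0))\{c} | ··b··> m1
  m1 = (c.b.(0 + 0))\{c} | (no moves)
Q's transition system — 2 states:
  n0 = d.(c.b.(0 + 0))\{c} | ··d··> n1
  n1 = (c.b.(0 + 0))\{c} | (no moves)
Executing b from P (initial set {m0}):
  [1] b ⇒ {m1}
  P completes σ.
Executing b from Q (initial set {n0}):
  [1] b ⇒ ∅ (Q stuck)

b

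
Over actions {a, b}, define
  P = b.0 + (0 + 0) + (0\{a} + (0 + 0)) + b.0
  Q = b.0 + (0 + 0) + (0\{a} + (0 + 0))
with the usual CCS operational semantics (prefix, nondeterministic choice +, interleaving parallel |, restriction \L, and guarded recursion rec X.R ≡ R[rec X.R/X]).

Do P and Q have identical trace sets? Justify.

YES

LTS(P): 2 reachable states
  s0 = b.0 + (0 + 0) + (0\{a} + (0 + 0)) + b.0 → --b--▸ s1
  s1 = 0 → ∅
LTS(Q): 2 reachable states
  t0 = b.0 + (0 + 0) + (0\{a} + (0 + 0)) → --b--▸ t1
  t1 = 0 → ∅
Coarsest stable partition (strong bisimilarity classes):
  B0 = {s0, t0}
  B1 = {s1, t1}
s0 ∈ B0, t0 ∈ B0 → same block
Bisimilar ⇒ trace-equivalent.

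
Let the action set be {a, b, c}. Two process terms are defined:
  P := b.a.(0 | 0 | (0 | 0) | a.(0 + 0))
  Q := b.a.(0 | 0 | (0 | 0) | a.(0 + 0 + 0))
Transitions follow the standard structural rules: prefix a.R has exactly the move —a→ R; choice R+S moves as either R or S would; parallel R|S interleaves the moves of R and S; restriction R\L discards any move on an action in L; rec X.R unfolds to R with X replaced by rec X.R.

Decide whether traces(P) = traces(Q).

YES

Reachable graph of P (4 states):
  p0 = b.a.(0 | 0 | (0 | 0) | a.(0 + 0)) :: =b=> p1
  p1 = a.(0 | 0 | (0 | 0) | a.(0 + 0)) :: =a=> p2
  p2 = 0 | 0 | (0 | 0) | a.(0 + 0) :: =a=> p3
  p3 = 0 | 0 | (0 | 0) | (0 + 0) :: stopped
Reachable graph of Q (4 states):
  q0 = b.a.(0 | 0 | (0 | 0) | a.(0 + 0 + 0)) :: =b=> q1
  q1 = a.(0 | 0 | (0 | 0) | a.(0 + 0 + 0)) :: =a=> q2
  q2 = 0 | 0 | (0 | 0) | a.(0 + 0 + 0) :: =a=> q3
  q3 = 0 | 0 | (0 | 0) | (0 + 0 + 0) :: stopped
Bisimilarity quotient blocks:
  B0 = {p0, q0}
  B1 = {p1, q1}
  B2 = {p2, q2}
  B3 = {p3, q3}
p0 ∈ B0, q0 ∈ B0 → same block
Bisimilar ⇒ trace-equivalent.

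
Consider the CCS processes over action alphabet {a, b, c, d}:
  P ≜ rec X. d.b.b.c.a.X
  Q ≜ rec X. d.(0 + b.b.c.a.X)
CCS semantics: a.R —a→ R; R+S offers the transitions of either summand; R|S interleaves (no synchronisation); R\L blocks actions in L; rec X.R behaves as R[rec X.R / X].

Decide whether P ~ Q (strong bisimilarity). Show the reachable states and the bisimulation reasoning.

P ~ Q

P's transition system — 5 states:
  s0 = rec X. d.b.b.c.a.X | =d=> s1
  s1 = b.b.c.a.(rec X. d.b.b.c.a.X) | =b=> s2
  s2 = b.c.a.(rec X. d.b.b.c.a.X) | =b=> s3
  s3 = c.a.(rec X. d.b.b.c.a.X) | =c=> s4
  s4 = a.(rec X. d.b.b.c.a.X) | =a=> s0
Q's transition system — 5 states:
  t0 = rec X. d.(0 + b.b.c.a.X) | =d=> t1
  t1 = 0 + b.b.c.a.(rec X. d.(0 + b.b.c.a.X)) | =b=> t2
  t2 = b.c.a.(rec X. d.(0 + b.b.c.a.X)) | =b=> t3
  t3 = c.a.(rec X. d.(0 + b.b.c.a.X)) | =c=> t4
  t4 = a.(rec X. d.(0 + b.b.c.a.X)) | =a=> t0
Bisimilarity quotient blocks:
  B0 = {s0, t0}
  B1 = {s1, t1}
  B2 = {s2, t2}
  B3 = {s3, t3}
  B4 = {s4, t4}
s0 ∈ B0, t0 ∈ B0 → same block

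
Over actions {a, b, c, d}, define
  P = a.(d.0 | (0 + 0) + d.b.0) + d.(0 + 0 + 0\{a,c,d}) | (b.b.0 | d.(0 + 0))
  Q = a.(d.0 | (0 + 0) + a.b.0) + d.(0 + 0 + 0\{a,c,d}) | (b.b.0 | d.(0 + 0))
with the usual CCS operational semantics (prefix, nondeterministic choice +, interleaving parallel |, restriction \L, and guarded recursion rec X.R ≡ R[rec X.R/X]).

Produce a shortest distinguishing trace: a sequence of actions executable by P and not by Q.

adb

Reachable graph of P (16 states):
  s0 = a.(d.0 | (0 + 0) + d.b.0) + d.(0 + 0 + 0\{a,c,d}) | (b.b.0 | d.(0 + 0)) → -a-> s1, -b-> s2, -d-> s3, -d-> s4
  s1 = d.0 | (0 + 0) + d.b.0 → -d-> s5, -d-> s6
  s2 = d.(0 + 0 + 0\{a,c,d}) | (b.0 | d.(0 + 0)) → -b-> s7, -d-> s8, -d-> s9
  s3 = (0 + 0 + 0\{a,c,d}) | (b.b.0 | d.(0 + 0)) → -b-> s8, -d-> s10
  s4 = d.(0 + 0 + 0\{a,c,d}) | (b.b.0 | (0 + 0)) → -b-> s9, -d-> s10
  s5 = 0 | (0 + 0) → ∅
  s6 = b.0 → -b-> s11
  s7 = d.(0 + 0 + 0\{a,c,d}) | (0 | d.(0 + 0)) → -d-> s12, -d-> s13
  s8 = (0 + 0 + 0\{a,c,d}) | (b.0 | d.(0 + 0)) → -b-> s12, -d-> s14
  s9 = d.(0 + 0 + 0\{a,c,d}) | (b.0 | (0 + 0)) → -b-> s13, -d-> s14
  s10 = (0 + 0 + 0\{a,c,d}) | (b.b.0 | (0 + 0)) → -b-> s14
  s11 = 0 → ∅
  s12 = (0 + 0 + 0\{a,c,d}) | (0 | d.(0 + 0)) → -d-> s15
  s13 = d.(0 + 0 + 0\{a,c,d}) | (0 | (0 + 0)) → -d-> s15
  s14 = (0 + 0 + 0\{a,c,d}) | (b.0 | (0 + 0)) → -b-> s15
  s15 = (0 + 0 + 0\{a,c,d}) | (0 | (0 + 0)) → ∅
Reachable graph of Q (16 states):
  t0 = a.(d.0 | (0 + 0) + a.b.0) + d.(0 + 0 + 0\{a,c,d}) | (b.b.0 | d.(0 + 0)) → -a-> t1, -b-> t2, -d-> t3, -d-> t4
  t1 = d.0 | (0 + 0) + a.b.0 → -a-> t5, -d-> t6
  t2 = d.(0 + 0 + 0\{a,c,d}) | (b.0 | d.(0 + 0)) → -b-> t7, -d-> t8, -d-> t9
  t3 = (0 + 0 + 0\{a,c,d}) | (b.b.0 | d.(0 + 0)) → -b-> t8, -d-> t10
  t4 = d.(0 + 0 + 0\{a,c,d}) | (b.b.0 | (0 + 0)) → -b-> t9, -d-> t10
  t5 = b.0 → -b-> t11
  t6 = 0 | (0 + 0) → ∅
  t7 = d.(0 + 0 + 0\{a,c,d}) | (0 | d.(0 + 0)) → -d-> t12, -d-> t13
  t8 = (0 + 0 + 0\{a,c,d}) | (b.0 | d.(0 + 0)) → -b-> t12, -d-> t14
  t9 = d.(0 + 0 + 0\{a,c,d}) | (b.0 | (0 + 0)) → -b-> t13, -d-> t14
  t10 = (0 + 0 + 0\{a,c,d}) | (b.b.0 | (0 + 0)) → -b-> t14
  t11 = 0 → ∅
  t12 = (0 + 0 + 0\{a,c,d}) | (0 | d.(0 + 0)) → -d-> t15
  t13 = d.(0 + 0 + 0\{a,c,d}) | (0 | (0 + 0)) → -d-> t15
  t14 = (0 + 0 + 0\{a,c,d}) | (b.0 | (0 + 0)) → -b-> t15
  t15 = (0 + 0 + 0\{a,c,d}) | (0 | (0 + 0)) → ∅
Trace ⟨adb⟩ through P, begin at {s0}:
  after a @ step 1: {s1}
  after d @ step 2: {s5, s6}
  after b @ step 3: {s11}
  ✓ P
Trace ⟨adb⟩ through Q, begin at {t0}:
  after a @ step 1: {t1}
  after d @ step 2: {t6}
  after b @ step 3: ∅  — Q cannot continue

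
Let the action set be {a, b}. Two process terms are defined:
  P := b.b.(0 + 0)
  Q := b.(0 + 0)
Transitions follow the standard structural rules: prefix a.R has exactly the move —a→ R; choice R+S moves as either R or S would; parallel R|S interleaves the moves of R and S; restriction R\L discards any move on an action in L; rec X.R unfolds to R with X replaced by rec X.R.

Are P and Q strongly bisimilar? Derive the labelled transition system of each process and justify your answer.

Reachable graph of P (3 states):
  p0 = b.b.(0 + 0) → ··b··> p1
  p1 = b.(0 + 0) → ··b··> p2
  p2 = 0 + 0 → stopped
Reachable graph of Q (2 states):
  q0 = b.(0 + 0) → ··b··> q1
  q1 = 0 + 0 → stopped
Partition-refinement fixed point:
  B0 = {p0}
  B1 = {p1, q0}
  B2 = {p2, q1}
p0 ∈ B0, q0 ∈ B1 → different blocks

NO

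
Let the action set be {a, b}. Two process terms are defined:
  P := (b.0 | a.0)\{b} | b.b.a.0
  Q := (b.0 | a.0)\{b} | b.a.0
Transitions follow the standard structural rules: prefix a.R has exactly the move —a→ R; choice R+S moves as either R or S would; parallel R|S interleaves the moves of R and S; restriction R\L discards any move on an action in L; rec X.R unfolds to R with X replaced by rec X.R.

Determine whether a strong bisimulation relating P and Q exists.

P's transition system — 8 states:
  u0 = (b.0 | a.0)\{b} | b.b.a.0 | -a-> u1, -b-> u2
  u1 = (b.0 | 0)\{b} | b.b.a.0 | -b-> u3
  u2 = (b.0 | a.0)\{b} | b.a.0 | -a-> u3, -b-> u4
  u3 = (b.0 | 0)\{b} | b.a.0 | -b-> u5
  u4 = (b.0 | a.0)\{b} | a.0 | -a-> u5, -a-> u6
  u5 = (b.0 | 0)\{b} | a.0 | -a-> u7
  u6 = (b.0 | a.0)\{b} | 0 | -a-> u7
  u7 = (b.0 | 0)\{b} | 0 | ·
Q's transition system — 6 states:
  v0 = (b.0 | a.0)\{b} | b.a.0 | -a-> v1, -b-> v2
  v1 = (b.0 | 0)\{b} | b.a.0 | -b-> v3
  v2 = (b.0 | a.0)\{b} | a.0 | -a-> v3, -a-> v4
  v3 = (b.0 | 0)\{b} | a.0 | -a-> v5
  v4 = (b.0 | a.0)\{b} | 0 | -a-> v5
  v5 = (b.0 | 0)\{b} | 0 | ·
Coarsest stable partition (strong bisimilarity classes):
  B0 = {u0}
  B1 = {u2, v0}
  B2 = {u3, v1}
  B3 = {u5, u6, v3, v4}
  B4 = {u7, v5}
  B5 = {u4, v2}
  B6 = {u1}
u0 ∈ B0, v0 ∈ B1 → different blocks

P ≁ Q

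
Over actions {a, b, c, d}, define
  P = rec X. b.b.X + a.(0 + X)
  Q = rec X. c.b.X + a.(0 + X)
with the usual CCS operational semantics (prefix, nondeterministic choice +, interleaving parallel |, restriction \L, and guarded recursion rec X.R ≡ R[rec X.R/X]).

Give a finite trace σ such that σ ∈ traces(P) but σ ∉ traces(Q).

b

P's transition system — 3 states:
  s0 = rec X. b.b.X + a.(0 + X) ⊢ ··a··> s1, ··b··> s2
  s1 = 0 + (rec X. b.b.X + a.(0 + X)) ⊢ ··a··> s1, ··b··> s2
  s2 = b.(rec X. b.b.X + a.(0 + X)) ⊢ ··b··> s0
Q's transition system — 3 states:
  t0 = rec X. c.b.X + a.(0 + X) ⊢ ··a··> t1, ··c··> t2
  t1 = 0 + (rec X. c.b.X + a.(0 + X)) ⊢ ··a··> t1, ··c··> t2
  t2 = b.(rec X. c.b.X + a.(0 + X)) ⊢ ··b··> t0
Executing b from P (initial set {s0}):
  after b @ step 1: {s2}
  ✓ P
Executing b from Q (initial set {t0}):
  after b @ step 1: no successor for Q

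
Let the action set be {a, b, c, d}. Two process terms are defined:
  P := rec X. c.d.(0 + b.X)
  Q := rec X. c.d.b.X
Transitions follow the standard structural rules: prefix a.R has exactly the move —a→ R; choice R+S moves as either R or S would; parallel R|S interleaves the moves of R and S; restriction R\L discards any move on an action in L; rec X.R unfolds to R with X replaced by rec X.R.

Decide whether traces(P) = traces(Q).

traces(P) = traces(Q)

LTS(P): 3 reachable states
  m0 = rec X. c.d.(0 + b.X) has moves ··c··> m1
  m1 = d.(0 + b.(rec X. c.d.(0 + b.X))) has moves ··d··> m2
  m2 = 0 + b.(rec X. c.d.(0 + b.X)) has moves ··b··> m0
LTS(Q): 3 reachable states
  n0 = rec X. c.d.b.X has moves ··c··> n1
  n1 = d.b.(rec X. c.d.b.X) has moves ··d··> n2
  n2 = b.(rec X. c.d.b.X) has moves ··b··> n0
Bisimilarity quotient blocks:
  B0 = {m0, n0}
  B1 = {m1, n1}
  B2 = {m2, n2}
m0 ∈ B0, n0 ∈ B0 → same block
Bisimilar ⇒ trace-equivalent.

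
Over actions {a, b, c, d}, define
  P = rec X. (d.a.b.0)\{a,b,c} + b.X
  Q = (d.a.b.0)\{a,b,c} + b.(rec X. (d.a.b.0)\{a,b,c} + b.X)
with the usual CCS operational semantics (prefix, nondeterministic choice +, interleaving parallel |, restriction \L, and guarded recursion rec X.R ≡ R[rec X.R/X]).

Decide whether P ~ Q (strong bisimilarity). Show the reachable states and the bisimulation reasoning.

YES

P's transition system — 2 states:
  m0 = rec X. (d.a.b.0)\{a,b,c} + b.X → -b-> m0, -d-> m1
  m1 = (a.b.0)\{a,b,c} → deadlocked
Q's transition system — 3 states:
  n0 = (d.a.b.0)\{a,b,c} + b.(rec X. (d.a.b.0)\{a,b,c} + b.X) → -b-> n1, -d-> n2
  n1 = rec X. (d.a.b.0)\{a,b,c} + b.X → -b-> n1, -d-> n2
  n2 = (a.b.0)\{a,b,c} → deadlocked
Bisimilarity quotient blocks:
  B0 = {m0, n0, n1}
  B1 = {m1, n2}
m0 ∈ B0, n0 ∈ B0 → same block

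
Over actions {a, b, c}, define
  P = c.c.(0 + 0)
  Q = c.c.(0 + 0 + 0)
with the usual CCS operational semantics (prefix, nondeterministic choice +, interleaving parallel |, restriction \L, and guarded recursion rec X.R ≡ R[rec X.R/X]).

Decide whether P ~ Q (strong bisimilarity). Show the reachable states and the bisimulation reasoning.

bisimilar

LTS(P): 3 reachable states
  u0 = c.c.(0 + 0) ⊢ ··c··> u1
  u1 = c.(0 + 0) ⊢ ··c··> u2
  u2 = 0 + 0 ⊢ stopped
LTS(Q): 3 reachable states
  v0 = c.c.(0 + 0 + 0) ⊢ ··c··> v1
  v1 = c.(0 + 0 + 0) ⊢ ··c··> v2
  v2 = 0 + 0 + 0 ⊢ stopped
Coarsest stable partition (strong bisimilarity classes):
  B0 = {u0, v0}
  B1 = {u1, v1}
  B2 = {u2, v2}
u0 ∈ B0, v0 ∈ B0 → same block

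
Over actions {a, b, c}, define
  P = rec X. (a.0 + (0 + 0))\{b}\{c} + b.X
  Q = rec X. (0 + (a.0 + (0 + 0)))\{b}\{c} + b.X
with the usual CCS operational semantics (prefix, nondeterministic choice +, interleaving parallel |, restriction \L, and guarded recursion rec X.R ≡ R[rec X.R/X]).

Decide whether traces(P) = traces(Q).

YES

P's transition system — 2 states:
  p0 = rec X. (a.0 + (0 + 0))\{b}\{c} + b.X | =a=> p1, =b=> p0
  p1 = 0\{b}\{c} | deadlocked
Q's transition system — 2 states:
  q0 = rec X. (0 + (a.0 + (0 + 0)))\{b}\{c} + b.X | =a=> q1, =b=> q0
  q1 = 0\{b}\{c} | deadlocked
Coarsest stable partition (strong bisimilarity classes):
  B0 = {p0, q0}
  B1 = {p1, q1}
p0 ∈ B0, q0 ∈ B0 → same block
Bisimilar ⇒ trace-equivalent.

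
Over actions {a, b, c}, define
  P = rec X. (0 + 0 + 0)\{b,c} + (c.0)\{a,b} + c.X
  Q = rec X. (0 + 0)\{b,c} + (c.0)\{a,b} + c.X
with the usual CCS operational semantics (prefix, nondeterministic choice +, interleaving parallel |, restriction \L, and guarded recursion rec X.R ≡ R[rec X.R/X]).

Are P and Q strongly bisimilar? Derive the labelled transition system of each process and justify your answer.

LTS(P): 2 reachable states
  p0 = rec X. (0 + 0 + 0)\{b,c} + (c.0)\{a,b} + c.X | =c=> p0, =c=> p1
  p1 = 0\{a,b} | deadlocked
LTS(Q): 2 reachable states
  q0 = rec X. (0 + 0)\{b,c} + (c.0)\{a,b} + c.X | =c=> q0, =c=> q1
  q1 = 0\{a,b} | deadlocked
Bisimilarity quotient blocks:
  B0 = {p0, q0}
  B1 = {p1, q1}
p0 ∈ B0, q0 ∈ B0 → same block

bisimilar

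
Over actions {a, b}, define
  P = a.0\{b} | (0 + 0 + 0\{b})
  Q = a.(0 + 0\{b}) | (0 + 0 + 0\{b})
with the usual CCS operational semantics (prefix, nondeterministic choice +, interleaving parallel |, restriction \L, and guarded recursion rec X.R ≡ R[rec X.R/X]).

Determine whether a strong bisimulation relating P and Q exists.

P ~ Q

P's transition system — 2 states:
  p0 = a.0\{b} | (0 + 0 + 0\{b}) | -a-> p1
  p1 = 0\{b} | (0 + 0 + 0\{b}) | (no moves)
Q's transition system — 2 states:
  q0 = a.(0 + 0\{b}) | (0 + 0 + 0\{b}) | -a-> q1
  q1 = (0 + 0\{b}) | (0 + 0 + 0\{b}) | (no moves)
Coarsest stable partition (strong bisimilarity classes):
  B0 = {p0, q0}
  B1 = {p1, q1}
p0 ∈ B0, q0 ∈ B0 → same block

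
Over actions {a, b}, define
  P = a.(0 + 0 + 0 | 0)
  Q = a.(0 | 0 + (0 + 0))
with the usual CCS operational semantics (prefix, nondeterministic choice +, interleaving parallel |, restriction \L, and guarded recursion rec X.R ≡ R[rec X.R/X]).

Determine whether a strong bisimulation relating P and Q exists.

P's transition system — 2 states:
  m0 = a.(0 + 0 + 0 | 0) :: -a-> m1
  m1 = 0 + 0 + 0 | 0 :: (no moves)
Q's transition system — 2 states:
  n0 = a.(0 | 0 + (0 + 0)) :: -a-> n1
  n1 = 0 | 0 + (0 + 0) :: (no moves)
Partition-refinement fixed point:
  B0 = {m0, n0}
  B1 = {m1, n1}
m0 ∈ B0, n0 ∈ B0 → same block

bisimilar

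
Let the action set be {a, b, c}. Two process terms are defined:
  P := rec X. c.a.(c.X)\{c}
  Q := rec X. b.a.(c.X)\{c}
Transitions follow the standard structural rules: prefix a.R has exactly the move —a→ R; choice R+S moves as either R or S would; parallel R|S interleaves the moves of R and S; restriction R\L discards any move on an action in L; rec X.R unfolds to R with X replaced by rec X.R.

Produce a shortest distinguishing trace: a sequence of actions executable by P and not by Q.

Reachable graph of P (3 states):
  s0 = rec X. c.a.(c.X)\{c} ⊢ --c--▸ s1
  s1 = a.(c.(rec X. c.a.(c.X)\{c}))\{c} ⊢ --a--▸ s2
  s2 = (c.(rec X. c.a.(c.X)\{c}))\{c} ⊢ (no moves)
Reachable graph of Q (3 states):
  t0 = rec X. b.a.(c.X)\{c} ⊢ --b--▸ t1
  t1 = a.(c.(rec X. b.a.(c.X)\{c}))\{c} ⊢ --a--▸ t2
  t2 = (c.(rec X. b.a.(c.X)\{c}))\{c} ⊢ (no moves)
Executing c from P (initial set {s0}):
  after c @ step 1: {s1}
  — P admits the full trace.
Executing c from Q (initial set {t0}):
  after c @ step 1: ∅ (Q stuck)

c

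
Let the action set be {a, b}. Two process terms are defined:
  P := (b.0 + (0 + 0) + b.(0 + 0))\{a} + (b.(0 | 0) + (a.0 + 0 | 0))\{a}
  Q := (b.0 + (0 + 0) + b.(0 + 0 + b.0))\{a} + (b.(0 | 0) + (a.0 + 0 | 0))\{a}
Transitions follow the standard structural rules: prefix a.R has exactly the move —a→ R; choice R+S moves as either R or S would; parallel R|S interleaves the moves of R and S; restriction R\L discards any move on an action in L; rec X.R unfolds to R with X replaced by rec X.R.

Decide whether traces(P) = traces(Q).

traces(P) ≠ traces(Q) — witness ⟨bb⟩

Reachable graph of P (4 states):
  u0 = (b.0 + (0 + 0) + b.(0 + 0))\{a} + (b.(0 | 0) + (a.0 + 0 | 0))\{a} → -b-> u1, -b-> u2, -b-> u3
  u1 = (0 + 0)\{a} → (no moves)
  u2 = (0 | 0)\{a} → (no moves)
  u3 = 0\{a} → (no moves)
Reachable graph of Q (4 states):
  v0 = (b.0 + (0 + 0) + b.(0 + 0 + b.0))\{a} + (b.(0 | 0) + (a.0 + 0 | 0))\{a} → -b-> v1, -b-> v2, -b-> v3
  v1 = (0 + 0 + b.0)\{a} → -b-> v3
  v2 = (0 | 0)\{a} → (no moves)
  v3 = 0\{a} → (no moves)
Run σ = ⟨bb⟩ on Q: start {v0}
  after b @ step 1: {v1, v2, v3}
  after b @ step 2: {v3}
  — Q admits the full trace.
Run σ = ⟨bb⟩ on P: start {u0}
  after b @ step 1: {u1, u2, u3}
  after b @ step 2: ∅  — P cannot continue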